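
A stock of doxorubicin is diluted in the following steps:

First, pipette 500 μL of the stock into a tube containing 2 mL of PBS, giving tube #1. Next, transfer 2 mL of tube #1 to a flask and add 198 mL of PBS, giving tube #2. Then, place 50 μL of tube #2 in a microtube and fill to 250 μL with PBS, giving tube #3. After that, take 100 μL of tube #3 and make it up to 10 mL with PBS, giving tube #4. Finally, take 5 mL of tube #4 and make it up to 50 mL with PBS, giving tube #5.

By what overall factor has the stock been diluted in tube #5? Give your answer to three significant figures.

Step 1: 500 μL + 2 mL = 2500 μL total → factor 2500/500 = 5
Step 2: 2 mL + 198 mL = 200 mL total → factor 200/2 = 100
Step 3: 50 μL brought to 250 μL → factor 250/50 = 5
Step 4: 100 μL brought to 10 mL → factor 10000/100 = 100
Step 5: 5 mL brought to 50 mL → factor 50/5 = 10
Overall dilution factor = 5 × 100 × 5 × 100 × 10 = 2.5 × 10^6

2.50 × 10^6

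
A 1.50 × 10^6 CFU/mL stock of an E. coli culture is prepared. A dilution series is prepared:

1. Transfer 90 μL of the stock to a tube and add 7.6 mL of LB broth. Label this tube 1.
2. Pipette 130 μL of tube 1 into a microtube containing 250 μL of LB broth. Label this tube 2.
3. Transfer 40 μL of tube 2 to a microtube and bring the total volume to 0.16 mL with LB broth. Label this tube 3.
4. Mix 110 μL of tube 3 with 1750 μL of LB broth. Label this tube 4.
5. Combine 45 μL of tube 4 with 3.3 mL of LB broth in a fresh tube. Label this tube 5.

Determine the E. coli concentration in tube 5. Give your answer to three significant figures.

1.19 CFU/mL

Step 1: 90 μL + 7.6 mL = 7690 μL total → factor 7690/90 = 85.444
Step 2: 130 μL + 250 μL = 380 μL total → factor 380/130 = 2.9231
Step 3: 40 μL brought to 0.16 mL → factor 160/40 = 4
Step 4: 110 μL + 1750 μL = 1860 μL total → factor 1860/110 = 16.909
Step 5: 45 μL + 3.3 mL = 3345 μL total → factor 3345/45 = 74.333
Overall dilution factor = 85.444 × 2.9231 × 4 × 16.909 × 74.333 = 1.2557 × 10^6
Final = 1.50 × 10^6 CFU/mL / 1.2557 × 10^6 = 1.19 CFU/mL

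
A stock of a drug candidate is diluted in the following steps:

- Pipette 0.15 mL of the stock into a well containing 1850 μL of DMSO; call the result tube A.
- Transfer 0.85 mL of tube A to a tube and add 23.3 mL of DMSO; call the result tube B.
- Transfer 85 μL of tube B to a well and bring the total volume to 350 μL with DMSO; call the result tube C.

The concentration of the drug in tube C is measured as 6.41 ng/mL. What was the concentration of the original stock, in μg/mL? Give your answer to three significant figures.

10.0 μg/mL

Step 1: 0.15 mL + 1850 μL = 2 mL total → factor 2/0.15 = 13.333
Step 2: 0.85 mL + 23.3 mL = 24.15 mL total → factor 24.15/0.85 = 28.412
Step 3: 85 μL brought to 350 μL → factor 350/85 = 4.1176
Overall dilution factor = 13.333 × 28.412 × 4.1176 = 1559.9
Stock = 6.41 ng/mL × 1559.9 = 9999 ng/mL = 10.0 μg/mL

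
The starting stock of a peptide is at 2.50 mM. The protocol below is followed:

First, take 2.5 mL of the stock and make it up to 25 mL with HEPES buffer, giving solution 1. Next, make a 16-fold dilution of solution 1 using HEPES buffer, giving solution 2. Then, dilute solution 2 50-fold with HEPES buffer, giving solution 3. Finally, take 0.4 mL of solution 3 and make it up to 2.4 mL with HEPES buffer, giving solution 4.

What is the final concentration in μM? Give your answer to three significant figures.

Step 1: 2.5 mL brought to 25 mL → factor 25/2.5 = 10
Step 2: 16-fold → factor 16
Step 3: 50-fold → factor 50
Step 4: 0.4 mL brought to 2.4 mL → factor 2.4/0.4 = 6
Overall dilution factor = 10 × 16 × 50 × 6 = 48000
Final = 2.50 mM / 48000 = 5.208 × 10^-5 mM = 0.0521 μM

0.0521 μM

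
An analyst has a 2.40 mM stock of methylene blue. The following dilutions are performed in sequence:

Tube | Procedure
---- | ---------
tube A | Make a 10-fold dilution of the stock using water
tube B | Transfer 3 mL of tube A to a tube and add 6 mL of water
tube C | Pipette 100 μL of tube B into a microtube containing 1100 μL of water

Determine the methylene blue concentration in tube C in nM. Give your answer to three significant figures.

Step 1: 10-fold → factor 10
Step 2: 3 mL + 6 mL = 9 mL total → factor 9/3 = 3
Step 3: 100 μL + 1100 μL = 1200 μL total → factor 1200/100 = 12
Overall dilution factor = 10 × 3 × 12 = 360
Final = 2.40 mM / 360 = 0.006667 mM = 6.67 × 10^3 nM

6.67 × 10^3 nM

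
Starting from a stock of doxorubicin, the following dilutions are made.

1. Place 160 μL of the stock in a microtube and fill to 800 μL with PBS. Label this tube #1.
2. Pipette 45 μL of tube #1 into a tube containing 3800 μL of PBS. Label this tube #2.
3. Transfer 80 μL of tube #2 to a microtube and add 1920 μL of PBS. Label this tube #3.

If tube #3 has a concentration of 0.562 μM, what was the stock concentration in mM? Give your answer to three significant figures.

6.00 mM

Step 1: 160 μL brought to 800 μL → factor 800/160 = 5
Step 2: 45 μL + 3800 μL = 3845 μL total → factor 3845/45 = 85.444
Step 3: 80 μL + 1920 μL = 2000 μL total → factor 2000/80 = 25
Overall dilution factor = 5 × 85.444 × 25 = 10681
Stock = 0.562 μM × 10681 = 6002 μM = 6.00 mM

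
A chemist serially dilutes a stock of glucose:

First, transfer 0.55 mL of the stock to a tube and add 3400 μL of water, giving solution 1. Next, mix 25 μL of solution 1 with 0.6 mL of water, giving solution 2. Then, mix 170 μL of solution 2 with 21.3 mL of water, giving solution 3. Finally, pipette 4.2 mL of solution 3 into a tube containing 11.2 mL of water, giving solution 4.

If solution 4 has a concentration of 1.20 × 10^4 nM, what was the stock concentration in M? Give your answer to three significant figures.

0.998 M

Step 1: 0.55 mL + 3400 μL = 3.95 mL total → factor 3.95/0.55 = 7.1818
Step 2: 25 μL + 0.6 mL = 625 μL total → factor 625/25 = 25
Step 3: 170 μL + 21.3 mL = 21470 μL total → factor 21470/170 = 126.29
Step 4: 4.2 mL + 11.2 mL = 15.4 mL total → factor 15.4/4.2 = 3.6667
Overall dilution factor = 7.1818 × 25 × 126.29 × 3.6667 = 83144
Stock = 1.20 × 10^4 nM × 83144 = 9.977 × 10^8 nM = 0.998 M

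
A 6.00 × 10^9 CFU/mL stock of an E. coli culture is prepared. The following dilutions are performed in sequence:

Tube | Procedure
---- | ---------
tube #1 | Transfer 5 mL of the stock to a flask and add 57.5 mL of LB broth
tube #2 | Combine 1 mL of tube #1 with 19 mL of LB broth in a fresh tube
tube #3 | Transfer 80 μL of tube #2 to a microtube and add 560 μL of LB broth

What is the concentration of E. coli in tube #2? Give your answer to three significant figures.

Step 1: 5 mL + 57.5 mL = 62.5 mL total → factor 62.5/5 = 12.5
Step 2: 1 mL + 19 mL = 20 mL total → factor 20/1 = 20
Dilution factor through tube #2 = 12.5 × 20 = 250
[tube #2] = 6.00 × 10^9 CFU/mL / 250 = 2.40 × 10^7 CFU/mL

2.40 × 10^7 CFU/mL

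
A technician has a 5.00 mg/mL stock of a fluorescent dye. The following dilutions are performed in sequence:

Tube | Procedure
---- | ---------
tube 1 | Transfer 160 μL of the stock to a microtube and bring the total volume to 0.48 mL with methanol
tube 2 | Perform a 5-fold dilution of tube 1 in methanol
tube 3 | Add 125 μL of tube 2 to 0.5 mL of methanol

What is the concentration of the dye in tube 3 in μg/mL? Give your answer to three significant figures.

66.7 μg/mL

Step 1: 160 μL brought to 0.48 mL → factor 480/160 = 3
Step 2: 5-fold → factor 5
Step 3: 125 μL + 0.5 mL = 625 μL total → factor 625/125 = 5
Overall dilution factor = 3 × 5 × 5 = 75
Final = 5.00 mg/mL / 75 = 0.06667 mg/mL = 66.7 μg/mL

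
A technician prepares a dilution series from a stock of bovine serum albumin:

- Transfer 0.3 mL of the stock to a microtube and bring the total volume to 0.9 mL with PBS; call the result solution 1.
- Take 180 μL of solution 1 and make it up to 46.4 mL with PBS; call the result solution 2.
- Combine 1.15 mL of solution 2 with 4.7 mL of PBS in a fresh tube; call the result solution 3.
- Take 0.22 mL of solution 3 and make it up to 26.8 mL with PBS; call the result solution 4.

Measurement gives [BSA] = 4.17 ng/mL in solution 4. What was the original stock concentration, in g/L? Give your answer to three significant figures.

Step 1: 0.3 mL brought to 0.9 mL → factor 0.9/0.3 = 3
Step 2: 180 μL brought to 46.4 mL → factor 46400/180 = 257.78
Step 3: 1.15 mL + 4.7 mL = 5.85 mL total → factor 5.85/1.15 = 5.087
Step 4: 0.22 mL brought to 26.8 mL → factor 26.8/0.22 = 121.82
Overall dilution factor = 3 × 257.78 × 5.087 × 121.82 = 4.7922 × 10^5
Stock = 4.17 ng/mL × 4.7922 × 10^5 = 1.998 × 10^6 ng/mL = 2.00 g/L

2.00 g/L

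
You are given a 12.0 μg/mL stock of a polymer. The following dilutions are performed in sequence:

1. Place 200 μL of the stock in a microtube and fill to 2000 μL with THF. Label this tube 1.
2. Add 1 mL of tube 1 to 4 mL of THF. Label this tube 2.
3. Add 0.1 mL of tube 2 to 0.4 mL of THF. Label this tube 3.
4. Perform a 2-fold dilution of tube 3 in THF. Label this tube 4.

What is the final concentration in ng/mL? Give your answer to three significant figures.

Step 1: 200 μL brought to 2000 μL → factor 2000/200 = 10
Step 2: 1 mL + 4 mL = 5 mL total → factor 5/1 = 5
Step 3: 0.1 mL + 0.4 mL = 0.5 mL total → factor 0.5/0.1 = 5
Step 4: 2-fold → factor 2
Overall dilution factor = 10 × 5 × 5 × 2 = 500
Final = 12.0 μg/mL / 500 = 0.02400 μg/mL = 24.0 ng/mL

24.0 ng/mL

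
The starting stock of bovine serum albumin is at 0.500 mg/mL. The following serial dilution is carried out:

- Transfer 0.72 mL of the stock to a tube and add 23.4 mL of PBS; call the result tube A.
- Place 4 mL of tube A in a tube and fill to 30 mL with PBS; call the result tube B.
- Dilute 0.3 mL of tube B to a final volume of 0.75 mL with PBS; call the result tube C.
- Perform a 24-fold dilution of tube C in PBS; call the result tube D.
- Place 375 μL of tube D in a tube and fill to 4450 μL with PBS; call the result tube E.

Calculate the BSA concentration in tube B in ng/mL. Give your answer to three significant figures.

1.99 × 10^3 ng/mL

Step 1: 0.72 mL + 23.4 mL = 24.12 mL total → factor 24.12/0.72 = 33.5
Step 2: 4 mL brought to 30 mL → factor 30/4 = 7.5
Dilution factor through tube B = 33.5 × 7.5 = 251.25
[tube B] = 0.500 mg/mL / 251.25 = 0.001990 mg/mL = 1.99 × 10^3 ng/mL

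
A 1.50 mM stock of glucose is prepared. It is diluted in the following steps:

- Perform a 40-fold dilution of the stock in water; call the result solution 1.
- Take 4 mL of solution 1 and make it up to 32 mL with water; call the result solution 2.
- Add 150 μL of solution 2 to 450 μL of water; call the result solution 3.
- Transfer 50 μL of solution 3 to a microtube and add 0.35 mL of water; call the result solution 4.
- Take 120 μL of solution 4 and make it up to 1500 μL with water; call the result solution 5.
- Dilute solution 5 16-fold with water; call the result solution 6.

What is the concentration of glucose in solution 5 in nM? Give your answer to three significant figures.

11.7 nM

Step 1: 40-fold → factor 40
Step 2: 4 mL brought to 32 mL → factor 32/4 = 8
Step 3: 150 μL + 450 μL = 600 μL total → factor 600/150 = 4
Step 4: 50 μL + 0.35 mL = 400 μL total → factor 400/50 = 8
Step 5: 120 μL brought to 1500 μL → factor 1500/120 = 12.5
Dilution factor through solution 5 = 40 × 8 × 4 × 8 × 12.5 = 1.28 × 10^5
[solution 5] = 1.50 mM / 1.28 × 10^5 = 1.172 × 10^-5 mM = 11.7 nM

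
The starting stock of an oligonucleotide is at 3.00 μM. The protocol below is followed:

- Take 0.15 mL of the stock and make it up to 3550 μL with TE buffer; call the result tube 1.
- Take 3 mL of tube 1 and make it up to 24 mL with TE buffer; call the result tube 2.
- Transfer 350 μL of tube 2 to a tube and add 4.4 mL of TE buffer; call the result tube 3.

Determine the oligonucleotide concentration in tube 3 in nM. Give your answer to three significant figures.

Step 1: 0.15 mL brought to 3550 μL → factor 3.55/0.15 = 23.667
Step 2: 3 mL brought to 24 mL → factor 24/3 = 8
Step 3: 350 μL + 4.4 mL = 4750 μL total → factor 4750/350 = 13.571
Overall dilution factor = 23.667 × 8 × 13.571 = 2569.5
Final = 3.00 μM / 2569.5 = 0.001168 μM = 1.17 nM

1.17 nM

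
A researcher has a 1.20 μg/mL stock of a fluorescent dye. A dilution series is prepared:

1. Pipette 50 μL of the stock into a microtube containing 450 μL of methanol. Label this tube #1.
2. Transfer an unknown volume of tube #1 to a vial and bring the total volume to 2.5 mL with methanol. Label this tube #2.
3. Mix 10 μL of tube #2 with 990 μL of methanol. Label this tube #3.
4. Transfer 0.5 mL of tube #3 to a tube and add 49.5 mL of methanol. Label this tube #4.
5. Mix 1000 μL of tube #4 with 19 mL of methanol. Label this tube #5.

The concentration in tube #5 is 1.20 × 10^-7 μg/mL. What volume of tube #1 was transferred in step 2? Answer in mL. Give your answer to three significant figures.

0.500 mL

Step 1: 50 μL + 450 μL = 500 μL total → factor 500/50 = 10
Step 2: v brought to 2.5 mL → factor = 2.5 mL/v
Step 3: 10 μL + 990 μL = 1000 μL total → factor 1000/10 = 100
Step 4: 0.5 mL + 49.5 mL = 50 mL total → factor 50/0.5 = 100
Step 5: 1000 μL + 19 mL = 20000 μL total → factor 20000/1000 = 20
Product of known-step factors = 2 × 10^6
Overall factor = 1.20 μg/mL / (1.20 × 10^-7 μg/mL) = 1 × 10^7
Step-2 factor = 1 × 10^7 / 2 × 10^6 = 5
v = 2.5 mL / 5 = 0.500 mL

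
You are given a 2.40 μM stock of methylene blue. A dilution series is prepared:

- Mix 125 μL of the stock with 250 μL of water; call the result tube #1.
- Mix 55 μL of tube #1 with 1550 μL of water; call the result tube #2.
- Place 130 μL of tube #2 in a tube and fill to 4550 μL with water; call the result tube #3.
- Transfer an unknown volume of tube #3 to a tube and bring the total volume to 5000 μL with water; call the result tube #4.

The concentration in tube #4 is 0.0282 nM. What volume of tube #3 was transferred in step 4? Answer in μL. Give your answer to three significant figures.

Step 1: 125 μL + 250 μL = 375 μL total → factor 375/125 = 3
Step 2: 55 μL + 1550 μL = 1605 μL total → factor 1605/55 = 29.182
Step 3: 130 μL brought to 4550 μL → factor 4550/130 = 35
Step 4: v brought to 5000 μL → factor = 5000 μL/v
Product of known-step factors = 3064.1
Overall factor = 2.40 μM / (0.0282 nM) = 85106
Step-4 factor = 85106 / 3064.1 = 27.775
v = 5000 μL / 27.775 = 180 μL

180 μL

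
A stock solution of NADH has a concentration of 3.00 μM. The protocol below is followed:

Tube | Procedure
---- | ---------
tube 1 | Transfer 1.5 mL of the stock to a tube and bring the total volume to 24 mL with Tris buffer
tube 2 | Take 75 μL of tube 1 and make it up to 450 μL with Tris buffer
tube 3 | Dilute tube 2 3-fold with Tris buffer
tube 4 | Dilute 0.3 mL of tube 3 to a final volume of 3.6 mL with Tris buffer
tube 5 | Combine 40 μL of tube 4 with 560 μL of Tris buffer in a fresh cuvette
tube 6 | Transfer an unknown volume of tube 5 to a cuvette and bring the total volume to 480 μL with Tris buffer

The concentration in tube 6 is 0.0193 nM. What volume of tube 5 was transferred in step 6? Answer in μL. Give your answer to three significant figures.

160 μL

Step 1: 1.5 mL brought to 24 mL → factor 24/1.5 = 16
Step 2: 75 μL brought to 450 μL → factor 450/75 = 6
Step 3: 3-fold → factor 3
Step 4: 0.3 mL brought to 3.6 mL → factor 3.6/0.3 = 12
Step 5: 40 μL + 560 μL = 600 μL total → factor 600/40 = 15
Step 6: v brought to 480 μL → factor = 480 μL/v
Product of known-step factors = 51840
Overall factor = 3.00 μM / (0.0193 nM) = 1.5544 × 10^5
Step-6 factor = 1.5544 × 10^5 / 51840 = 2.9985
v = 480 μL / 2.9985 = 160 μL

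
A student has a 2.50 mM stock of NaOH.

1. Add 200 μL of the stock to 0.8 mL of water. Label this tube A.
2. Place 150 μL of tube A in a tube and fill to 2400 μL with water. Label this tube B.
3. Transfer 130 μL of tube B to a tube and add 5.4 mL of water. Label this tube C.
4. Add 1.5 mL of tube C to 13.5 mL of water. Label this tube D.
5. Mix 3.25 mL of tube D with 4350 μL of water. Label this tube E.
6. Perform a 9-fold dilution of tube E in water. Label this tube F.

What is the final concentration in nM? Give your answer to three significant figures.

3.49 nM

Step 1: 200 μL + 0.8 mL = 1000 μL total → factor 1000/200 = 5
Step 2: 150 μL brought to 2400 μL → factor 2400/150 = 16
Step 3: 130 μL + 5.4 mL = 5530 μL total → factor 5530/130 = 42.538
Step 4: 1.5 mL + 13.5 mL = 15 mL total → factor 15/1.5 = 10
Step 5: 3.25 mL + 4350 μL = 7.6 mL total → factor 7.6/3.25 = 2.3385
Step 6: 9-fold → factor 9
Overall dilution factor = 5 × 16 × 42.538 × 10 × 2.3385 × 9 = 7.1622 × 10^5
Final = 2.50 mM / 7.1622 × 10^5 = 3.491 × 10^-6 mM = 3.49 nM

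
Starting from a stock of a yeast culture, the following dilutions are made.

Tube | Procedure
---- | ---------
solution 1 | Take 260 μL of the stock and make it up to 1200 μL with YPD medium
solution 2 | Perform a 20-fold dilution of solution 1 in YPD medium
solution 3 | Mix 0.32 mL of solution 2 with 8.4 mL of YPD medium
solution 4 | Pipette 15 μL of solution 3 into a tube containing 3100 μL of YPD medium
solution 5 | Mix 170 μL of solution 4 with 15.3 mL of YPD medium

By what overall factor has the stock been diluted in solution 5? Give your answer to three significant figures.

Step 1: 260 μL brought to 1200 μL → factor 1200/260 = 4.6154
Step 2: 20-fold → factor 20
Step 3: 0.32 mL + 8.4 mL = 8.72 mL total → factor 8.72/0.32 = 27.25
Step 4: 15 μL + 3100 μL = 3115 μL total → factor 3115/15 = 207.67
Step 5: 170 μL + 15.3 mL = 15470 μL total → factor 15470/170 = 91
Overall dilution factor = 4.6154 × 20 × 27.25 × 207.67 × 91 = 4.7535 × 10^7

4.75 × 10^7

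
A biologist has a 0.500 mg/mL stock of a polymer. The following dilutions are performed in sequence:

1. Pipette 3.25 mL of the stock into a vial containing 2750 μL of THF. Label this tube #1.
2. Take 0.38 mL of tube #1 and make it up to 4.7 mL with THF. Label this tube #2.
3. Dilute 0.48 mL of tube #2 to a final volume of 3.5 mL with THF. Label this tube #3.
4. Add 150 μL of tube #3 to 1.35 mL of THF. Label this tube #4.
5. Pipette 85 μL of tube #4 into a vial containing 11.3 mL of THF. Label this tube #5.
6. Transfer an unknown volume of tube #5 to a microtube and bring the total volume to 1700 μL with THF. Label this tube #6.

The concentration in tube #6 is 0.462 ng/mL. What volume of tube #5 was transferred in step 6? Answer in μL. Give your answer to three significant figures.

Step 1: 3.25 mL + 2750 μL = 6 mL total → factor 6/3.25 = 1.8462
Step 2: 0.38 mL brought to 4.7 mL → factor 4.7/0.38 = 12.368
Step 3: 0.48 mL brought to 3.5 mL → factor 3.5/0.48 = 7.2917
Step 4: 150 μL + 1.35 mL = 1500 μL total → factor 1500/150 = 10
Step 5: 85 μL + 11.3 mL = 11385 μL total → factor 11385/85 = 133.94
Step 6: v brought to 1700 μL → factor = 1700 μL/v
Product of known-step factors = 2.2301 × 10^5
Overall factor = 0.500 mg/mL / (0.462 ng/mL) = 1.0823 × 10^6
Step-6 factor = 1.0823 × 10^6 / 2.2301 × 10^5 = 4.8529
v = 1700 μL / 4.8529 = 350 μL

350 μL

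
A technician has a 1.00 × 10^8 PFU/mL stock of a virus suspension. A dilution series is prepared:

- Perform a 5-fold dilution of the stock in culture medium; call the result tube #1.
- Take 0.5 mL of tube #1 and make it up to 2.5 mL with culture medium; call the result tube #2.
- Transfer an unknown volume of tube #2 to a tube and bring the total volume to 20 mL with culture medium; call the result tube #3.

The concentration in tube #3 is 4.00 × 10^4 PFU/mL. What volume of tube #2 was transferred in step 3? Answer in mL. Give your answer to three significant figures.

0.200 mL

Step 1: 5-fold → factor 5
Step 2: 0.5 mL brought to 2.5 mL → factor 2.5/0.5 = 5
Step 3: v brought to 20 mL → factor = 20 mL/v
Product of known-step factors = 25
Overall factor = 1.00 × 10^8 PFU/mL / (4.00 × 10^4 PFU/mL) = 2500
Step-3 factor = 2500 / 25 = 100
v = 20 mL / 100 = 0.200 mL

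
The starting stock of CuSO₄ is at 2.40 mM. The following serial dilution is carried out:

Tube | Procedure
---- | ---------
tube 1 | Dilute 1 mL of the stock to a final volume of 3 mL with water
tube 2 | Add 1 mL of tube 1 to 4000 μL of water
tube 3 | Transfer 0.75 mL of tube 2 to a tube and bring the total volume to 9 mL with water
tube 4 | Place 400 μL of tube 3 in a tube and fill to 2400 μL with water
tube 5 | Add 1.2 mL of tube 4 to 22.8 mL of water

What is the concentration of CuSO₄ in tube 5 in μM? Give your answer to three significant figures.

0.111 μM

Step 1: 1 mL brought to 3 mL → factor 3/1 = 3
Step 2: 1 mL + 4000 μL = 5 mL total → factor 5/1 = 5
Step 3: 0.75 mL brought to 9 mL → factor 9/0.75 = 12
Step 4: 400 μL brought to 2400 μL → factor 2400/400 = 6
Step 5: 1.2 mL + 22.8 mL = 24 mL total → factor 24/1.2 = 20
Overall dilution factor = 3 × 5 × 12 × 6 × 20 = 21600
Final = 2.40 mM / 21600 = 0.0001111 mM = 0.111 μM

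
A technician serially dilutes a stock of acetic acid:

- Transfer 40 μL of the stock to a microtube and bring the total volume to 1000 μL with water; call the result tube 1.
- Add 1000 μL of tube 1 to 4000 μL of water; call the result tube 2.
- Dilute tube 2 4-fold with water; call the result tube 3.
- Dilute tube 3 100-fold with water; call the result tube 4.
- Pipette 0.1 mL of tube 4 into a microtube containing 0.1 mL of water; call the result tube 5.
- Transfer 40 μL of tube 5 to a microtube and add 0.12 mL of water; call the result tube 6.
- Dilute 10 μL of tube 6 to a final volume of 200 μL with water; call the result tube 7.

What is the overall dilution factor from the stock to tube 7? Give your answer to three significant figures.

8.00 × 10^6

Step 1: 40 μL brought to 1000 μL → factor 1000/40 = 25
Step 2: 1000 μL + 4000 μL = 5000 μL total → factor 5000/1000 = 5
Step 3: 4-fold → factor 4
Step 4: 100-fold → factor 100
Step 5: 0.1 mL + 0.1 mL = 0.2 mL total → factor 0.2/0.1 = 2
Step 6: 40 μL + 0.12 mL = 160 μL total → factor 160/40 = 4
Step 7: 10 μL brought to 200 μL → factor 200/10 = 20
Overall dilution factor = 25 × 5 × 4 × 100 × 2 × 4 × 20 = 8 × 10^6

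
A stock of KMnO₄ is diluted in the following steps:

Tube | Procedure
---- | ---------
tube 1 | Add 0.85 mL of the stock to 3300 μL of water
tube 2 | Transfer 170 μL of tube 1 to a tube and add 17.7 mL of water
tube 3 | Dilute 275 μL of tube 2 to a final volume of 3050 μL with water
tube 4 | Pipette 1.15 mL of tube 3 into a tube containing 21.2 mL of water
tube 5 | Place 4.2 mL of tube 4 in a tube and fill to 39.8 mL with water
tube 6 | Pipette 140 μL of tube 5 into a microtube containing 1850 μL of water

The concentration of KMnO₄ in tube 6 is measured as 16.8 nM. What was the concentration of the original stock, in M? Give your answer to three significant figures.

Step 1: 0.85 mL + 3300 μL = 4.15 mL total → factor 4.15/0.85 = 4.8824
Step 2: 170 μL + 17.7 mL = 17870 μL total → factor 17870/170 = 105.12
Step 3: 275 μL brought to 3050 μL → factor 3050/275 = 11.091
Step 4: 1.15 mL + 21.2 mL = 22.35 mL total → factor 22.35/1.15 = 19.435
Step 5: 4.2 mL brought to 39.8 mL → factor 39.8/4.2 = 9.4762
Step 6: 140 μL + 1850 μL = 1990 μL total → factor 1990/140 = 14.214
Overall dilution factor = 4.8824 × 105.12 × 11.091 × 19.435 × 9.4762 × 14.214 = 1.4901 × 10^7
Stock = 16.8 nM × 1.4901 × 10^7 = 2.503 × 10^8 nM = 0.250 M

0.250 M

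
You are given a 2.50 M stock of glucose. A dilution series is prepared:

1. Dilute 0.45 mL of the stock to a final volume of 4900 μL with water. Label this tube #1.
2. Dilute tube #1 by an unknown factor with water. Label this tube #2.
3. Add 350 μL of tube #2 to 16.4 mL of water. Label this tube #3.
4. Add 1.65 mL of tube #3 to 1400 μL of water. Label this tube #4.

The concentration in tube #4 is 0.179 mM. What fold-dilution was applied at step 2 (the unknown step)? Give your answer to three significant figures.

Step 1: 0.45 mL brought to 4900 μL → factor 4.9/0.45 = 10.889
Step 2: unknown factor x
Step 3: 350 μL + 16.4 mL = 16750 μL total → factor 16750/350 = 47.857
Step 4: 1.65 mL + 1400 μL = 3.05 mL total → factor 3.05/1.65 = 1.8485
Product of known-step factors = 963.27
Overall factor = 2.50 M / (0.179 mM) = 13966
x = 13966 / 963.27 = 14.5

14.5-fold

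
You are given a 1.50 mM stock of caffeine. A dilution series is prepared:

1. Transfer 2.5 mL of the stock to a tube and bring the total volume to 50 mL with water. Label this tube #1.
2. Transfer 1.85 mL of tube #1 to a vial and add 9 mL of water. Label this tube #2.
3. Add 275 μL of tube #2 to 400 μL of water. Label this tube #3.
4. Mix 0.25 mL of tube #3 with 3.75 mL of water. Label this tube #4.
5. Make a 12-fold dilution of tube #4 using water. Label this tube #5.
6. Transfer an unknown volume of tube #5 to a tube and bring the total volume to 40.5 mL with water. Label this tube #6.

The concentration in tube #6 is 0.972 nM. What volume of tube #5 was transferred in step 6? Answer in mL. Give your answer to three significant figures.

Step 1: 2.5 mL brought to 50 mL → factor 50/2.5 = 20
Step 2: 1.85 mL + 9 mL = 10.85 mL total → factor 10.85/1.85 = 5.8649
Step 3: 275 μL + 400 μL = 675 μL total → factor 675/275 = 2.4545
Step 4: 0.25 mL + 3.75 mL = 4 mL total → factor 4/0.25 = 16
Step 5: 12-fold → factor 12
Step 6: v brought to 40.5 mL → factor = 40.5 mL/v
Product of known-step factors = 55279
Overall factor = 1.50 mM / (0.972 nM) = 1.5432 × 10^6
Step-6 factor = 1.5432 × 10^6 / 55279 = 27.917
v = 40.5 mL / 27.917 = 1.45 mL

1.45 mL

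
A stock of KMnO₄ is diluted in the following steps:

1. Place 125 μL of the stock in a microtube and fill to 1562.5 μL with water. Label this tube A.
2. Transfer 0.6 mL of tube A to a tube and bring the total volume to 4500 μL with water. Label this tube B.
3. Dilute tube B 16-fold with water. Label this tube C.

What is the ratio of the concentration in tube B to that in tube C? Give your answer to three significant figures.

Step 1: 125 μL brought to 1562.5 μL → factor 1562.5/125 = 12.5
Step 2: 0.6 mL brought to 4500 μL → factor 4.5/0.6 = 7.5
Step 3: 16-fold → factor 16
Dilution factor to tube B = 93.75; to tube C = 1500
[tube B]/[tube C] = (factor to tube C)/(factor to tube B) = 1500/93.75 = 16.0

16.0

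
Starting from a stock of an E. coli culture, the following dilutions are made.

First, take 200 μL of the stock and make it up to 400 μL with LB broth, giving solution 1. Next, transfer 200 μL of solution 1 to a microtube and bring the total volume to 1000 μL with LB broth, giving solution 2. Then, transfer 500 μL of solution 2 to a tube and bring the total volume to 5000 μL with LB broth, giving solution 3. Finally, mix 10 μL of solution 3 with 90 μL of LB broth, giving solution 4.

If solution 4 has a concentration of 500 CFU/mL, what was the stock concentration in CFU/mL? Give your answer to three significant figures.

5.00 × 10^5 CFU/mL

Step 1: 200 μL brought to 400 μL → factor 400/200 = 2
Step 2: 200 μL brought to 1000 μL → factor 1000/200 = 5
Step 3: 500 μL brought to 5000 μL → factor 5000/500 = 10
Step 4: 10 μL + 90 μL = 100 μL total → factor 100/10 = 10
Overall dilution factor = 2 × 5 × 10 × 10 = 1000
Stock = 500 CFU/mL × 1000 = 5.00 × 10^5 CFU/mL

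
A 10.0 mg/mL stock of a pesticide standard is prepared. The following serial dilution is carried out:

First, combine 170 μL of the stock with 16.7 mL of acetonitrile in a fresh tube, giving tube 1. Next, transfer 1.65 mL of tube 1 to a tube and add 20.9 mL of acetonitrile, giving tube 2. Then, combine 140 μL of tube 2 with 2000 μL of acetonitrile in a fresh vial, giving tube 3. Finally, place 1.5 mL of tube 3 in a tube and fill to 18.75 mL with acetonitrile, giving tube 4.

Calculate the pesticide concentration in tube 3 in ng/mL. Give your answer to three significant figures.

Step 1: 170 μL + 16.7 mL = 16870 μL total → factor 16870/170 = 99.235
Step 2: 1.65 mL + 20.9 mL = 22.55 mL total → factor 22.55/1.65 = 13.667
Step 3: 140 μL + 2000 μL = 2140 μL total → factor 2140/140 = 15.286
Dilution factor through tube 3 = 99.235 × 13.667 × 15.286 = 20731
[tube 3] = 10.0 mg/mL / 20731 = 0.0004824 mg/mL = 482 ng/mL

482 ng/mL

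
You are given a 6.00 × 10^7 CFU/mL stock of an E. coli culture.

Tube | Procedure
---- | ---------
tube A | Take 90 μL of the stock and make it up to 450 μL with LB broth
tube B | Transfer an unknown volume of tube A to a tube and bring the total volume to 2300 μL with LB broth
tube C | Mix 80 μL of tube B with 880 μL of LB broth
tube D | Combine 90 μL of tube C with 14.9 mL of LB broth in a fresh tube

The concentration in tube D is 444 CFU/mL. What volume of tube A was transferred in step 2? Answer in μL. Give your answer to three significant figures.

Step 1: 90 μL brought to 450 μL → factor 450/90 = 5
Step 2: v brought to 2300 μL → factor = 2300 μL/v
Step 3: 80 μL + 880 μL = 960 μL total → factor 960/80 = 12
Step 4: 90 μL + 14.9 mL = 14990 μL total → factor 14990/90 = 166.56
Product of known-step factors = 9993.3
Overall factor = 6.00 × 10^7 CFU/mL / (444 CFU/mL) = 1.3514 × 10^5
Step-2 factor = 1.3514 × 10^5 / 9993.3 = 13.523
v = 2300 μL / 13.523 = 170 μL

170 μL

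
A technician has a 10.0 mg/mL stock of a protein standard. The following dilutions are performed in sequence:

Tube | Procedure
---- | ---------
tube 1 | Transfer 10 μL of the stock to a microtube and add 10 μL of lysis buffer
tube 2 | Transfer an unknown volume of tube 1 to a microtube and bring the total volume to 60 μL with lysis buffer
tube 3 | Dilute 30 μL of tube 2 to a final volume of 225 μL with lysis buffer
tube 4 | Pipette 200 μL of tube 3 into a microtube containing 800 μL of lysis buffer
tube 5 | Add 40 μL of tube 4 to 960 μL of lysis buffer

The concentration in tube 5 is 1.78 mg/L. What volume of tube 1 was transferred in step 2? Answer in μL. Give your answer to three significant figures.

Step 1: 10 μL + 10 μL = 20 μL total → factor 20/10 = 2
Step 2: v brought to 60 μL → factor = 60 μL/v
Step 3: 30 μL brought to 225 μL → factor 225/30 = 7.5
Step 4: 200 μL + 800 μL = 1000 μL total → factor 1000/200 = 5
Step 5: 40 μL + 960 μL = 1000 μL total → factor 1000/40 = 25
Product of known-step factors = 1875
Overall factor = 10.0 mg/mL / (1.78 mg/L) = 5618
Step-2 factor = 5618 / 1875 = 2.9963
v = 60 μL / 2.9963 = 20.0 μL

20.0 μL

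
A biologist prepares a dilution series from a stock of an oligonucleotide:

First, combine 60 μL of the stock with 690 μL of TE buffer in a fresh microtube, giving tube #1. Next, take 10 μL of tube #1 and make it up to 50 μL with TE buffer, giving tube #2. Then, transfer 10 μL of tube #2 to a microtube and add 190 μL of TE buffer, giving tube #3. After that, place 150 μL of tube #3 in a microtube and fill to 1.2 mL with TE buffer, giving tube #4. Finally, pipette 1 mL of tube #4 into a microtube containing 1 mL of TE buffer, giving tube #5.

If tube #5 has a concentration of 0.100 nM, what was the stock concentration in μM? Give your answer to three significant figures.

2.00 μM

Step 1: 60 μL + 690 μL = 750 μL total → factor 750/60 = 12.5
Step 2: 10 μL brought to 50 μL → factor 50/10 = 5
Step 3: 10 μL + 190 μL = 200 μL total → factor 200/10 = 20
Step 4: 150 μL brought to 1.2 mL → factor 1200/150 = 8
Step 5: 1 mL + 1 mL = 2 mL total → factor 2/1 = 2
Overall dilution factor = 12.5 × 5 × 20 × 8 × 2 = 20000
Stock = 0.100 nM × 20000 = 2000 nM = 2.00 μM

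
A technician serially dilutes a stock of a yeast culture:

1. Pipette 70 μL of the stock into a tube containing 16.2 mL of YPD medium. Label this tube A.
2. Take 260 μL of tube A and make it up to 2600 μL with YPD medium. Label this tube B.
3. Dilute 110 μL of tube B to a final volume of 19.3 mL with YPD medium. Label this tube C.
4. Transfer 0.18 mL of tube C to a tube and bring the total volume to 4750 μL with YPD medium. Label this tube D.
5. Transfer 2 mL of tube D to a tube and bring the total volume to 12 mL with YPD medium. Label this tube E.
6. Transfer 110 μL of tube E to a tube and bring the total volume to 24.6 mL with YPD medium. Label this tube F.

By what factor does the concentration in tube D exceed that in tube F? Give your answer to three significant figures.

1.34 × 10^3

Step 1: 70 μL + 16.2 mL = 16270 μL total → factor 16270/70 = 232.43
Step 2: 260 μL brought to 2600 μL → factor 2600/260 = 10
Step 3: 110 μL brought to 19.3 mL → factor 19300/110 = 175.45
Step 4: 0.18 mL brought to 4750 μL → factor 4.75/0.18 = 26.389
Step 5: 2 mL brought to 12 mL → factor 12/2 = 6
Step 6: 110 μL brought to 24.6 mL → factor 24600/110 = 223.64
Dilution factor to tube D = 1.0762 × 10^7; to tube F = 1.444 × 10^10
[tube D]/[tube F] = (factor to tube F)/(factor to tube D) = 1.444 × 10^10/1.0762 × 10^7 = 1.34 × 10^3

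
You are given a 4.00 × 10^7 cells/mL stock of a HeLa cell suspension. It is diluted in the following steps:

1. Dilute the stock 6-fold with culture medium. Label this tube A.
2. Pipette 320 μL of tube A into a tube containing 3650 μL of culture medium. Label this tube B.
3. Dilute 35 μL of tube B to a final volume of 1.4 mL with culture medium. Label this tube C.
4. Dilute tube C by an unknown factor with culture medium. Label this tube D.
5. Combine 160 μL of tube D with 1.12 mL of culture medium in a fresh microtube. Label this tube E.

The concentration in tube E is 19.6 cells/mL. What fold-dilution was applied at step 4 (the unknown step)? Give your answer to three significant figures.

Step 1: 6-fold → factor 6
Step 2: 320 μL + 3650 μL = 3970 μL total → factor 3970/320 = 12.406
Step 3: 35 μL brought to 1.4 mL → factor 1400/35 = 40
Step 4: unknown factor x
Step 5: 160 μL + 1.12 mL = 1280 μL total → factor 1280/160 = 8
Product of known-step factors = 23820
Overall factor = 4.00 × 10^7 cells/mL / (19.6 cells/mL) = 2.0408 × 10^6
x = 2.0408 × 10^6 / 23820 = 85.7

85.7-fold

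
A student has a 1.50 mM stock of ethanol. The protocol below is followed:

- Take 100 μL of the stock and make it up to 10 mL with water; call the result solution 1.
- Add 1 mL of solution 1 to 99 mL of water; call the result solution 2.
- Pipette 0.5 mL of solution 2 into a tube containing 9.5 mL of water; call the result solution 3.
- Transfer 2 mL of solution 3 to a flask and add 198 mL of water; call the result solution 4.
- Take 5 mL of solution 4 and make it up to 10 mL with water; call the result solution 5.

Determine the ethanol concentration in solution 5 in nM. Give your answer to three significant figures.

0.0375 nM

Step 1: 100 μL brought to 10 mL → factor 10000/100 = 100
Step 2: 1 mL + 99 mL = 100 mL total → factor 100/1 = 100
Step 3: 0.5 mL + 9.5 mL = 10 mL total → factor 10/0.5 = 20
Step 4: 2 mL + 198 mL = 200 mL total → factor 200/2 = 100
Step 5: 5 mL brought to 10 mL → factor 10/5 = 2
Overall dilution factor = 100 × 100 × 20 × 100 × 2 = 4 × 10^7
Final = 1.50 mM / 4 × 10^7 = 3.750 × 10^-8 mM = 0.0375 nM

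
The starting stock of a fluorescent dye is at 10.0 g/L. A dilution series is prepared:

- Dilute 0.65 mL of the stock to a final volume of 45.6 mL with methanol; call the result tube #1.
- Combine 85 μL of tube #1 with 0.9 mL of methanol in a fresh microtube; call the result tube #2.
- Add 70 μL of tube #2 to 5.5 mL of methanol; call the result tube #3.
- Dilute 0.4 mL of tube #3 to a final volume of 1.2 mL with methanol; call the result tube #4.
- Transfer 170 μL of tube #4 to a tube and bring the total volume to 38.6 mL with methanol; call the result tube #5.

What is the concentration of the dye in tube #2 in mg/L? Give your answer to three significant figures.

Step 1: 0.65 mL brought to 45.6 mL → factor 45.6/0.65 = 70.154
Step 2: 85 μL + 0.9 mL = 985 μL total → factor 985/85 = 11.588
Dilution factor through tube #2 = 70.154 × 11.588 = 812.96
[tube #2] = 10.0 g/L / 812.96 = 0.01230 g/L = 12.3 mg/L

12.3 mg/L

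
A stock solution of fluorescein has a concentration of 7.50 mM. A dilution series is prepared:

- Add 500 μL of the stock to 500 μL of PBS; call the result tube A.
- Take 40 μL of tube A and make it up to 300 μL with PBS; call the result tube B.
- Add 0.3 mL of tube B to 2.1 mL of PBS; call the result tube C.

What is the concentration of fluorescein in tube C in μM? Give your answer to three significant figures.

62.5 μM

Step 1: 500 μL + 500 μL = 1000 μL total → factor 1000/500 = 2
Step 2: 40 μL brought to 300 μL → factor 300/40 = 7.5
Step 3: 0.3 mL + 2.1 mL = 2.4 mL total → factor 2.4/0.3 = 8
Overall dilution factor = 2 × 7.5 × 8 = 120
Final = 7.50 mM / 120 = 0.06250 mM = 62.5 μM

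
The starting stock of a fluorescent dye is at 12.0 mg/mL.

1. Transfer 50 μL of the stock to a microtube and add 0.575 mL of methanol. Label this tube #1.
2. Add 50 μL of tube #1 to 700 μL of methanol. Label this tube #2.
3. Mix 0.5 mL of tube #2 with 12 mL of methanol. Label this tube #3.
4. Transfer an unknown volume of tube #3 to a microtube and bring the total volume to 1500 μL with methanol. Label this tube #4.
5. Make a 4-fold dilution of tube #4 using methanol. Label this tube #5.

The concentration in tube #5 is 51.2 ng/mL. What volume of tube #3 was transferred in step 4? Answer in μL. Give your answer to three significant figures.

Step 1: 50 μL + 0.575 mL = 625 μL total → factor 625/50 = 12.5
Step 2: 50 μL + 700 μL = 750 μL total → factor 750/50 = 15
Step 3: 0.5 mL + 12 mL = 12.5 mL total → factor 12.5/0.5 = 25
Step 4: v brought to 1500 μL → factor = 1500 μL/v
Step 5: 4-fold → factor 4
Product of known-step factors = 18750
Overall factor = 12.0 mg/mL / (51.2 ng/mL) = 2.3438 × 10^5
Step-4 factor = 2.3438 × 10^5 / 18750 = 12.5
v = 1500 μL / 12.5 = 120 μL

120 μL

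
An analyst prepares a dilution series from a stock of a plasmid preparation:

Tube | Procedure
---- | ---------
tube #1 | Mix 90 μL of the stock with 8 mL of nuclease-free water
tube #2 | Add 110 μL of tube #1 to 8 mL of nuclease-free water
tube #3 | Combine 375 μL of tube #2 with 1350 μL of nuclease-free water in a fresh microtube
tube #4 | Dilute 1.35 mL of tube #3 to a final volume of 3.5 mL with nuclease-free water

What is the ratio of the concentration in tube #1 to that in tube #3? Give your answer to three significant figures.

339

Step 1: 90 μL + 8 mL = 8090 μL total → factor 8090/90 = 89.889
Step 2: 110 μL + 8 mL = 8110 μL total → factor 8110/110 = 73.727
Step 3: 375 μL + 1350 μL = 1725 μL total → factor 1725/375 = 4.6
Dilution factor to tube #1 = 89.889; to tube #3 = 30485
[tube #1]/[tube #3] = (factor to tube #3)/(factor to tube #1) = 30485/89.889 = 339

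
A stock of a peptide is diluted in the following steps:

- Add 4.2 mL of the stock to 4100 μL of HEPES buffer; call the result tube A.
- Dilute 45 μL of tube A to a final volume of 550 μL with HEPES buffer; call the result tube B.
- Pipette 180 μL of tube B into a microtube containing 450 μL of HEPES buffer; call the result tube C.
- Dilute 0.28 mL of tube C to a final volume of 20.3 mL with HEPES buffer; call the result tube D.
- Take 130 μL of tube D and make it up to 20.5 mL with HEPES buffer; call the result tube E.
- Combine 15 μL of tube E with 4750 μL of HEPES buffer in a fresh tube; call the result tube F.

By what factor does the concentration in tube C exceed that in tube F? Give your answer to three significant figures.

Step 1: 4.2 mL + 4100 μL = 8.3 mL total → factor 8.3/4.2 = 1.9762
Step 2: 45 μL brought to 550 μL → factor 550/45 = 12.222
Step 3: 180 μL + 450 μL = 630 μL total → factor 630/180 = 3.5
Step 4: 0.28 mL brought to 20.3 mL → factor 20.3/0.28 = 72.5
Step 5: 130 μL brought to 20.5 mL → factor 20500/130 = 157.69
Step 6: 15 μL + 4750 μL = 4765 μL total → factor 4765/15 = 317.67
Dilution factor to tube C = 84.537; to tube F = 3.0702 × 10^8
[tube C]/[tube F] = (factor to tube F)/(factor to tube C) = 3.0702 × 10^8/84.537 = 3.63 × 10^6

3.63 × 10^6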